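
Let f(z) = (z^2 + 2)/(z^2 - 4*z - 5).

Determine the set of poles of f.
The singularities of f are the zeros of the denominator. Factoring,
  z^2 - 4*z - 5 = (z + 1)*(z - 5)
so the candidates are z = -1, z = 5.

Check the numerator P(z) = z^2 + 2 at each one:
  P(-1) = 3 ≠ 0, so z = -1 is a (simple) pole.
  P(5) = 27 ≠ 0, so z = 5 is a (simple) pole.

Poles of f: {-1, 5}

Final answer: {-1, 5}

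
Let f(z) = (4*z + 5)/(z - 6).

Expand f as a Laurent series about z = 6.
Put w = z - (6), i.e. z = w + 6. The denominator is w, so it suffices to rewrite the numerator in powers of w.

P(z) = 4*z + 5
P(w + 6) = 29 + 4*w

Dividing each term by w:
  f = 29/w + 4

Substituting back w = z - 6:
  f(z) = 29/(z - 6) + 4

The series is finite because the numerator is a polynomial; the negative powers form the principal part, and the coefficient of 1/(z - 6) gives Res(f, 6) = 29.

Final answer: 29/(z - 6) + 4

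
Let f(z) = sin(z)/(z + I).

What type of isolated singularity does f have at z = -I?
pole of order 1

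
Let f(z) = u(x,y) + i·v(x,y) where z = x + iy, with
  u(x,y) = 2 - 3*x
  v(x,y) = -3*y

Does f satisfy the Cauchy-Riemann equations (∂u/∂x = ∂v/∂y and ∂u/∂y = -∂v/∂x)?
∂u/∂x = -3
∂v/∂y = -3
∂u/∂y = 0
∂v/∂x = 0
∂u/∂x = ∂v/∂y and ∂u/∂y = -∂v/∂x hold identically; f is analytic.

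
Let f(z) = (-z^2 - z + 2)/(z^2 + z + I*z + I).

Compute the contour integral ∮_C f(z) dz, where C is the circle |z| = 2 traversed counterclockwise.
-2*pi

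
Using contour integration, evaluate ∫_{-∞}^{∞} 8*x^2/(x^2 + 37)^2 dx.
4*sqrt(37)*pi/37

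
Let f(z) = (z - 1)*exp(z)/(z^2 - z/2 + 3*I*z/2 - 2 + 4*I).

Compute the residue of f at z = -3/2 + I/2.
(20/37 + 9*I/37)*exp(-3/2 + I/2)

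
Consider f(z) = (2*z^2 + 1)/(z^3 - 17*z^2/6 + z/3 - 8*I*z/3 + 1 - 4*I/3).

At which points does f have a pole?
{-1/2, 1/3 - I, 3 + I}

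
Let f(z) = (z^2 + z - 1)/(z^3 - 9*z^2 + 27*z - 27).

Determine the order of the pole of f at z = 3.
3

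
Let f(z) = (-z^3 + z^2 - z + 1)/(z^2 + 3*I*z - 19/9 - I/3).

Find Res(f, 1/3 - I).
Write f(z) = P(z)/Q(z) with P(z) = -z^3 + z^2 - z + 1 and Q(z) = z^2 + 3*I*z - 19/9 - I/3.
The denominator factors as Q(z) = (z + 1/3 + 2*I)*(z - 1/3 + I), so z = 1/3 - I is a simple zero of Q and P is analytic there; z = 1/3 - I is therefore a simple pole and
  Res(f, z₀) = P(z₀)/Q'(z₀).

Q'(z) = 2*z + 3*I, so Q'(1/3 - I) = 2/3 + I.
P(1/3 - I) = 20/27 - I/3.

Res(f, 1/3 - I) = (20/27 - I/3)/(2/3 + I) = 1/9 - 2*I/3

Final answer: 1/9 - 2*I/3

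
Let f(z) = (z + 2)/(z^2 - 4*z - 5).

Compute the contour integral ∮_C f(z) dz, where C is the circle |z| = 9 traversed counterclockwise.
By the residue theorem, ∮_C f(z) dz = 2πi · (sum of the residues of f at the poles inside |z| = 9).

The denominator factors as (z + 1)*(z - 5), so the singularities of f are simple poles at z = -1, z = 5.
  |-1|² = 1 < 81 = 9², so this pole is inside the contour.
  |5|² = 25 < 81 = 9², so this pole is inside the contour.

With P(z) = z + 2 and Q(z) = z^2 - 4*z - 5, each pole is simple, so Res(f, z₀) = P(z₀)/Q'(z₀) with Q'(z) = 2*z - 4.
  Res(f, -1) = P(-1)/Q'(-1) = (1)/(-6) = -1/6
  Res(f, 5) = P(5)/Q'(5) = (7)/(6) = 7/6

Sum of residues inside C: 1
∮_C f(z) dz = 2πi · (1) = 2*I*pi

Final answer: 2*I*pi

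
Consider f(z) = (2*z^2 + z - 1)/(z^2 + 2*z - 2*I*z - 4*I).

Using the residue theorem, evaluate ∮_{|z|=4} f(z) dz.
By the residue theorem, ∮_C f(z) dz = 2πi · (sum of the residues of f at the poles inside |z| = 4).

The denominator factors as (z + 2)*(z - 2*I), so the singularities of f are simple poles at z = -2, z = 2*I.
  |-2|² = 4 < 16 = 4², so this pole is inside the contour.
  |2*I|² = 4 < 16 = 4², so this pole is inside the contour.

With P(z) = 2*z^2 + z - 1 and Q(z) = z^2 + 2*z - 2*I*z - 4*I, each pole is simple, so Res(f, z₀) = P(z₀)/Q'(z₀) with Q'(z) = 2*z + 2 - 2*I.
  Res(f, -2) = P(-2)/Q'(-2) = (5)/(-2 - 2*I) = -5/4 + 5*I/4
  Res(f, 2*I) = P(2*I)/Q'(2*I) = (-9 + 2*I)/(2 + 2*I) = -7/4 + 11*I/4

Sum of residues inside C: -3 + 4*I
∮_C f(z) dz = 2πi · (-3 + 4*I) = pi*(-8 - 6*I)

Final answer: pi*(-8 - 6*I)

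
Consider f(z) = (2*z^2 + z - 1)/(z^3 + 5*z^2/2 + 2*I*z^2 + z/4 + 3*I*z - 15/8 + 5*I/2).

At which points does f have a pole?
The singularities of f are the zeros of the denominator. Factoring,
  z^3 + 5*z^2/2 + 2*I*z^2 + z/4 + 3*I*z - 15/8 + 5*I/2 = (z + 1 - I/2)*(z - 1/2 + I)*(z + 2 + 3*I/2)
so the candidates are z = -1 + I/2, z = 1/2 - I, z = -2 - 3*I/2.

Check the numerator P(z) = 2*z^2 + z - 1 at each one:
  P(-1 + I/2) = -1/2 - 3*I/2 ≠ 0, so z = -1 + I/2 is a (simple) pole.
  P(1/2 - I) = -2 - 3*I ≠ 0, so z = 1/2 - I is a (simple) pole.
  P(-2 - 3*I/2) = 1/2 + 21*I/2 ≠ 0, so z = -2 - 3*I/2 is a (simple) pole.

Poles of f: {-2 - 3*I/2, -1 + I/2, 1/2 - I}

Final answer: {-2 - 3*I/2, -1 + I/2, 1/2 - I}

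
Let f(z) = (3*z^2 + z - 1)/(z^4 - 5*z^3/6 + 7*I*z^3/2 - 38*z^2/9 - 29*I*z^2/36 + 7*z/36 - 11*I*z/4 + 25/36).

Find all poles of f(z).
The singularities of f are the zeros of the denominator. Factoring,
  z^4 - 5*z^3/6 + 7*I*z^3/2 - 38*z^2/9 - 29*I*z^2/36 + 7*z/36 - 11*I*z/4 + 25/36 = (z + I/2)*(z - 1 + 2*I)*(z + 2/3 + I/3)*(z - 1/2 + 2*I/3)
so the candidates are z = -I/2, z = 1 - 2*I, z = -2/3 - I/3, z = 1/2 - 2*I/3.

Check the numerator P(z) = 3*z^2 + z - 1 at each one:
  P(-I/2) = -7/4 - I/2 ≠ 0, so z = -I/2 is a (simple) pole.
  P(1 - 2*I) = -9 - 14*I ≠ 0, so z = 1 - 2*I is a (simple) pole.
  P(-2/3 - I/3) = -2/3 + I ≠ 0, so z = -2/3 - I/3 is a (simple) pole.
  P(1/2 - 2*I/3) = -13/12 - 8*I/3 ≠ 0, so z = 1/2 - 2*I/3 is a (simple) pole.

Poles of f: {-2/3 - I/3, -I/2, 1/2 - 2*I/3, 1 - 2*I}

Final answer: {-2/3 - I/3, -I/2, 1/2 - 2*I/3, 1 - 2*I}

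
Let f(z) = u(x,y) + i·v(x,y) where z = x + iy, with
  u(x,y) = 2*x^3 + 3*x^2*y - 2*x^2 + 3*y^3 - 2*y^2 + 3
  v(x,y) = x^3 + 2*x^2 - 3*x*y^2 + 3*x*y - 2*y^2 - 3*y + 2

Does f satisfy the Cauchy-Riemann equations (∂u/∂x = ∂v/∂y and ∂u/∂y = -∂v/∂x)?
∂u/∂x = 6*x^2 + 6*x*y - 4*x
∂v/∂y = -6*x*y + 3*x - 4*y - 3
∂u/∂y = 3*x^2 + 9*y^2 - 4*y
∂v/∂x = 3*x^2 + 4*x - 3*y^2 + 3*y
∂u/∂x ≠ ∂v/∂y and ∂u/∂y ≠ -∂v/∂x; the Cauchy-Riemann equations are not satisfied, so f is not analytic.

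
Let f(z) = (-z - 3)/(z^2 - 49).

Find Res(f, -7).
-2/7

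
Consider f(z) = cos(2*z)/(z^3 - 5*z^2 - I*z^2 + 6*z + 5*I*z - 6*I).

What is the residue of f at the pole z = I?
Write f(z) = P(z)/Q(z) with P(z) = cos(2*z) and Q(z) = z^3 - 5*z^2 - I*z^2 + 6*z + 5*I*z - 6*I.
The denominator factors as Q(z) = (z - 3)*(z - I)*(z - 2), so z = I is a simple zero of Q and P is analytic there; z = I is therefore a simple pole and
  Res(f, z₀) = P(z₀)/Q'(z₀).

Q'(z) = 3*z^2 - 10*z - 2*I*z + 6 + 5*I, so Q'(I) = 5 - 5*I.
P(I) = cosh(2).

Res(f, I) = (cosh(2))/(5 - 5*I) = (1/10 + I/10)*cosh(2)

Final answer: (1/10 + I/10)*cosh(2)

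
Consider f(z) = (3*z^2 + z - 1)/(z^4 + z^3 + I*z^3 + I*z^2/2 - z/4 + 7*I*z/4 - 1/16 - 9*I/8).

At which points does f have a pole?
The singularities of f are the zeros of the denominator. Factoring,
  z^4 + z^3 + I*z^3 + I*z^2/2 - z/4 + 7*I*z/4 - 1/16 - 9*I/8 = (z + 1/2 - I)*(z - 1/2)*(z + 3/2 + I)*(z - 1/2 + I)
so the candidates are z = -1/2 + I, z = 1/2, z = -3/2 - I, z = 1/2 - I.

Check the numerator P(z) = 3*z^2 + z - 1 at each one:
  P(-1/2 + I) = -15/4 - 2*I ≠ 0, so z = -1/2 + I is a (simple) pole.
  P(1/2) = 1/4 ≠ 0, so z = 1/2 is a (simple) pole.
  P(-3/2 - I) = 5/4 + 8*I ≠ 0, so z = -3/2 - I is a (simple) pole.
  P(1/2 - I) = -11/4 - 4*I ≠ 0, so z = 1/2 - I is a (simple) pole.

Poles of f: {-3/2 - I, -1/2 + I, 1/2 - I, 1/2}

Final answer: {-3/2 - I, -1/2 + I, 1/2 - I, 1/2}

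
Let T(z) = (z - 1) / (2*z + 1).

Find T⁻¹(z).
Set w = T(z) = (z - 1) / (2*z + 1) and solve for z:
  w*(2*z + 1) = z - 1
  w + z*(2*w - 1) + 1 = 0
  z*(2*w - 1) = -w - 1
  z = (w + 1)/(1 - 2*w)
Renaming the variable, T⁻¹(z) = (z + 1)/(-2*z + 1) = (-z - 1)/(2*z - 1).
(Check: ad - bc = 3 ≠ 0, so T is invertible.)

Final answer: (-z - 1)/(2*z - 1)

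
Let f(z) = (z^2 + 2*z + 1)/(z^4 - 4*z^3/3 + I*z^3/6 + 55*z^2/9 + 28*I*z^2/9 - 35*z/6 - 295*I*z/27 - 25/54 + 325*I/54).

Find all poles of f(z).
The singularities of f are the zeros of the denominator. Factoring,
  z^4 - 4*z^3/3 + I*z^3/6 + 55*z^2/9 + 28*I*z^2/9 - 35*z/6 - 295*I*z/27 - 25/54 + 325*I/54 = (z - 2/3 + 3*I)*(z - 2/3 - I/2)*(z - 1 - I/3)*(z + 1 - 2*I)
so the candidates are z = 2/3 - 3*I, z = 2/3 + I/2, z = 1 + I/3, z = -1 + 2*I.

Check the numerator P(z) = z^2 + 2*z + 1 at each one:
  P(2/3 - 3*I) = -56/9 - 10*I ≠ 0, so z = 2/3 - 3*I is a (simple) pole.
  P(2/3 + I/2) = 91/36 + 5*I/3 ≠ 0, so z = 2/3 + I/2 is a (simple) pole.
  P(1 + I/3) = 35/9 + 4*I/3 ≠ 0, so z = 1 + I/3 is a (simple) pole.
  P(-1 + 2*I) = -4 ≠ 0, so z = -1 + 2*I is a (simple) pole.

Poles of f: {-1 + 2*I, 2/3 - 3*I, 2/3 + I/2, 1 + I/3}

Final answer: {-1 + 2*I, 2/3 - 3*I, 2/3 + I/2, 1 + I/3}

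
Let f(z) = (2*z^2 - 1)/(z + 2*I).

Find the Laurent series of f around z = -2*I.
-9/(z + 2*I) - 8*I + 2*(z + 2*I)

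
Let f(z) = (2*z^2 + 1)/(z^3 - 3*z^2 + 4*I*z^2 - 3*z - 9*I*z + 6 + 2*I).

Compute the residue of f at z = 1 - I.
3/2 + 5*I/2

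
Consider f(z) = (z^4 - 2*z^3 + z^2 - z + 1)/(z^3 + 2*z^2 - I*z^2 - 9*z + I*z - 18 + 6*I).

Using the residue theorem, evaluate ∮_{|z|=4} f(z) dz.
By the residue theorem, ∮_C f(z) dz = 2πi · (sum of the residues of f at the poles inside |z| = 4).

The denominator factors as (z + 3 - I)*(z + 2)*(z - 3), so the singularities of f are simple poles at z = -3 + I, z = -2, z = 3.
  |-3 + I|² = 10 < 16 = 4², so this pole is inside the contour.
  |-2|² = 4 < 16 = 4², so this pole is inside the contour.
  |3|² = 9 < 16 = 4², so this pole is inside the contour.

With P(z) = z^4 - 2*z^3 + z^2 - z + 1 and Q(z) = z^3 + 2*z^2 - I*z^2 - 9*z + I*z - 18 + 6*I, each pole is simple, so Res(f, z₀) = P(z₀)/Q'(z₀) with Q'(z) = 3*z^2 + 4*z - 2*I*z - 9 + I.
  Res(f, -3 + I) = P(-3 + I)/Q'(-3 + I) = (76 - 155*I)/(5 - 7*I) = 1465/74 - 243*I/74
  Res(f, -2) = P(-2)/Q'(-2) = (39)/(-5 + 5*I) = -39/10 - 39*I/10
  Res(f, 3) = P(3)/Q'(3) = (34)/(30 - 5*I) = 204/185 + 34*I/185

Sum of residues inside C: 17 - 7*I
∮_C f(z) dz = 2πi · (17 - 7*I) = pi*(14 + 34*I)

Final answer: pi*(14 + 34*I)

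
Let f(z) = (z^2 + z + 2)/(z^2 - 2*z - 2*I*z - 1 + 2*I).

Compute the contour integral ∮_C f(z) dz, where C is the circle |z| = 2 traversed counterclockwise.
By the residue theorem, ∮_C f(z) dz = 2πi · (sum of the residues of f at the poles inside |z| = 2).

The denominator factors as (z - I)*(z - 2 - I), so the singularities of f are simple poles at z = I, z = 2 + I.
  |I|² = 1 < 4 = 2², so this pole is inside the contour.
  |2 + I|² = 5 > 4 = 2², so this pole is outside the contour.

With P(z) = z^2 + z + 2 and Q(z) = z^2 - 2*z - 2*I*z - 1 + 2*I, each pole is simple, so Res(f, z₀) = P(z₀)/Q'(z₀) with Q'(z) = 2*z - 2 - 2*I.
  Res(f, I) = P(I)/Q'(I) = (1 + I)/(-2) = -1/2 - I/2

∮_C f(z) dz = 2πi · (-1/2 - I/2) = pi*(1 - I)

Final answer: pi*(1 - I)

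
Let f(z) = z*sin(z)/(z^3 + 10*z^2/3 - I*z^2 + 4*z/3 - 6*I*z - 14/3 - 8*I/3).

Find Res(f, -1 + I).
Write f(z) = P(z)/Q(z) with P(z) = z*sin(z) and Q(z) = z^3 + 10*z^2/3 - I*z^2 + 4*z/3 - 6*I*z - 14/3 - 8*I/3.
The denominator factors as Q(z) = (z - 2/3 - I)*(z + 3 + I)*(z + 1 - I), so z = -1 + I is a simple zero of Q and P is analytic there; z = -1 + I is therefore a simple pole and
  Res(f, z₀) = P(z₀)/Q'(z₀).

Q'(z) = 3*z^2 + 20*z/3 - 2*I*z + 4/3 - 6*I, so Q'(-1 + I) = -10/3 - 10*I/3.
P(-1 + I) = (1 - I)*sin(1 - I).

Res(f, -1 + I) = ((1 - I)*sin(1 - I))/(-10/3 - 10*I/3) = 3*I*sin(1 - I)/10

Final answer: 3*I*sin(1 - I)/10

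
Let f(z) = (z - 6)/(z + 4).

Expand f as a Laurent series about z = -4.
Put w = z - (-4), i.e. z = w - 4. The denominator is w, so it suffices to rewrite the numerator in powers of w.

P(z) = z - 6
P(w - 4) = -10 + w

Dividing each term by w:
  f = -10/w + 1

Substituting back w = z + 4:
  f(z) = -10/(z + 4) + 1

The series is finite because the numerator is a polynomial; the negative powers form the principal part, and the coefficient of 1/(z + 4) gives Res(f, -4) = -10.

Final answer: -10/(z + 4) + 1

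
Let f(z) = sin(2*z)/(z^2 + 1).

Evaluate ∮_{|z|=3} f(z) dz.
By the residue theorem, ∮_C f(z) dz = 2πi · (sum of the residues of f at the poles inside |z| = 3).

The denominator factors as (z + I)*(z - I), so the singularities of f are simple poles at z = -I, z = I.
  |-I|² = 1 < 9 = 3², so this pole is inside the contour.
  |I|² = 1 < 9 = 3², so this pole is inside the contour.

With P(z) = sin(2*z) and Q(z) = z^2 + 1, each pole is simple, so Res(f, z₀) = P(z₀)/Q'(z₀) with Q'(z) = 2*z.
  Res(f, -I) = P(-I)/Q'(-I) = (-I*sinh(2))/(-2*I) = sinh(2)/2
  Res(f, I) = P(I)/Q'(I) = (I*sinh(2))/(2*I) = sinh(2)/2

Sum of residues inside C: sinh(2)
∮_C f(z) dz = 2πi · (sinh(2)) = 2*I*pi*sinh(2)

Final answer: 2*I*pi*sinh(2)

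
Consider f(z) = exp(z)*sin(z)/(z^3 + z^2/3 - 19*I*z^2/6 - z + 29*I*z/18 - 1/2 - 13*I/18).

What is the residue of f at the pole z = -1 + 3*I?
Write f(z) = P(z)/Q(z) with P(z) = exp(z)*sin(z) and Q(z) = z^3 + z^2/3 - 19*I*z^2/6 - z + 29*I*z/18 - 1/2 - 13*I/18.
The denominator factors as Q(z) = (z + I/3)*(z - 2/3 - I/2)*(z + 1 - 3*I), so z = -1 + 3*I is a simple zero of Q and P is analytic there; z = -1 + 3*I is therefore a simple pole and
  Res(f, z₀) = P(z₀)/Q'(z₀).

Q'(z) = 3*z^2 + 2*z/3 - 19*I*z/3 - 1 + 29*I/18, so Q'(-1 + 3*I) = -20/3 - 145*I/18.
P(-1 + 3*I) = -exp(-1 + 3*I)*sin(1 - 3*I).

Res(f, -1 + 3*I) = (-exp(-1 + 3*I)*sin(1 - 3*I))/(-20/3 - 145*I/18) = (432/7085 - 522*I/7085)*exp(-1 + 3*I)*sin(1 - 3*I)

Final answer: (432/7085 - 522*I/7085)*exp(-1 + 3*I)*sin(1 - 3*I)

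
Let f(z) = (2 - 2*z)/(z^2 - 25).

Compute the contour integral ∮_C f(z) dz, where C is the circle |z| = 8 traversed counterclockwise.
-4*I*pi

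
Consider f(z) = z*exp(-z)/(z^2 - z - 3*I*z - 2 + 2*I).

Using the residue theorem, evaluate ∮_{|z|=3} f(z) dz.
By the residue theorem, ∮_C f(z) dz = 2πi · (sum of the residues of f at the poles inside |z| = 3).

The denominator factors as (z - 1 - I)*(z - 2*I), so the singularities of f are simple poles at z = 1 + I, z = 2*I.
  |1 + I|² = 2 < 9 = 3², so this pole is inside the contour.
  |2*I|² = 4 < 9 = 3², so this pole is inside the contour.

With P(z) = z*exp(-z) and Q(z) = z^2 - z - 3*I*z - 2 + 2*I, each pole is simple, so Res(f, z₀) = P(z₀)/Q'(z₀) with Q'(z) = 2*z - 1 - 3*I.
  Res(f, 1 + I) = P(1 + I)/Q'(1 + I) = ((1 + I)*exp(-1 - I))/(1 - I) = I*exp(-1 - I)
  Res(f, 2*I) = P(2*I)/Q'(2*I) = (2*I*exp(-2*I))/(-1 + I) = (1 - I)*exp(-2*I)

Sum of residues inside C: (1 - I)*exp(-2*I) + I*exp(-1 - I)
∮_C f(z) dz = 2πi · ((1 - I)*exp(-2*I) + I*exp(-1 - I)) = pi*(2 + 2*I)*exp(-2*I) - 2*pi*exp(-1 - I)

Final answer: pi*(2 + 2*I)*exp(-2*I) - 2*pi*exp(-1 - I)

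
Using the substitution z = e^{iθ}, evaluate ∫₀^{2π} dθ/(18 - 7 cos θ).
2*sqrt(11)*pi/55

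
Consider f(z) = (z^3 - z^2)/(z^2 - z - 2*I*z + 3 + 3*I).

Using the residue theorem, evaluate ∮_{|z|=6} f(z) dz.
pi*(2 - 14*I)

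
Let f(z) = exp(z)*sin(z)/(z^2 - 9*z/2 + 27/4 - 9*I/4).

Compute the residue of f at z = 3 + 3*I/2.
Write f(z) = P(z)/Q(z) with P(z) = exp(z)*sin(z) and Q(z) = z^2 - 9*z/2 + 27/4 - 9*I/4.
The denominator factors as Q(z) = (z - 3/2 + 3*I/2)*(z - 3 - 3*I/2), so z = 3 + 3*I/2 is a simple zero of Q and P is analytic there; z = 3 + 3*I/2 is therefore a simple pole and
  Res(f, z₀) = P(z₀)/Q'(z₀).

Q'(z) = 2*z - 9/2, so Q'(3 + 3*I/2) = 3/2 + 3*I.
P(3 + 3*I/2) = exp(3 + 3*I/2)*sin(3 + 3*I/2).

Res(f, 3 + 3*I/2) = (exp(3 + 3*I/2)*sin(3 + 3*I/2))/(3/2 + 3*I) = (2/15 - 4*I/15)*exp(3 + 3*I/2)*sin(3 + 3*I/2)

Final answer: (2/15 - 4*I/15)*exp(3 + 3*I/2)*sin(3 + 3*I/2)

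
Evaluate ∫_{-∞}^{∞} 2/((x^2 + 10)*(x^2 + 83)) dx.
Let f(z) = 2/((z^2 + 10)*(z^2 + 83)). The denominator has no real zeros and deg Q - deg P = 4 ≥ 2, so the integral of f over the upper semicircle |z| = R tends to 0 as R → ∞. Closing the contour in the upper half-plane,
  ∫_{-∞}^{∞} f(x) dx = 2πi · Σ Res(f, z_k)  over the poles with Im z_k > 0.

Zeros of the denominator: z^2 + 10 = 0 gives z = ±sqrt(10)*I; z^2 + 83 = 0 gives z = ±sqrt(83)*I.
Upper half-plane: z = sqrt(10)*I, z = sqrt(83)*I (simple).

Each pole is a simple zero of Q(z) = z^4 + 93*z^2 + 830, so Res(f, z₀) = P(z₀)/Q'(z₀) with P(z) = 2, Q'(z) = 4*z^3 + 186*z:
  Res(f, sqrt(10)*I) = (2)/(146*sqrt(10)*I) = -sqrt(10)*I/730
  Res(f, sqrt(83)*I) = (2)/(-146*sqrt(83)*I) = sqrt(83)*I/6059

Sum of residues: I*(-sqrt(10)/730 + sqrt(83)/6059)
∫_{-∞}^{∞} f(x) dx = 2πi · (I*(-sqrt(10)/730 + sqrt(83)/6059)) = pi*(-10*sqrt(83) + 83*sqrt(10))/30295

Final answer: pi*(-10*sqrt(83) + 83*sqrt(10))/30295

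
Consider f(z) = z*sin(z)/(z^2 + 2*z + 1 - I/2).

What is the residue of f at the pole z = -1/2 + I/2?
Write f(z) = P(z)/Q(z) with P(z) = z*sin(z) and Q(z) = z^2 + 2*z + 1 - I/2.
The denominator factors as Q(z) = (z + 3/2 + I/2)*(z + 1/2 - I/2), so z = -1/2 + I/2 is a simple zero of Q and P is analytic there; z = -1/2 + I/2 is therefore a simple pole and
  Res(f, z₀) = P(z₀)/Q'(z₀).

Q'(z) = 2*z + 2, so Q'(-1/2 + I/2) = 1 + I.
P(-1/2 + I/2) = (1/2 - I/2)*sin(1/2 - I/2).

Res(f, -1/2 + I/2) = ((1/2 - I/2)*sin(1/2 - I/2))/(1 + I) = -I*sin(1/2 - I/2)/2

Final answer: -I*sin(1/2 - I/2)/2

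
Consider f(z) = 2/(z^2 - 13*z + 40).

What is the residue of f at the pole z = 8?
2/3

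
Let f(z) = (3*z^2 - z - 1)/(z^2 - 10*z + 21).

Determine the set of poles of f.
The singularities of f are the zeros of the denominator. Factoring,
  z^2 - 10*z + 21 = (z - 3)*(z - 7)
so the candidates are z = 3, z = 7.

Check the numerator P(z) = 3*z^2 - z - 1 at each one:
  P(3) = 23 ≠ 0, so z = 3 is a (simple) pole.
  P(7) = 139 ≠ 0, so z = 7 is a (simple) pole.

Poles of f: {3, 7}

Final answer: {3, 7}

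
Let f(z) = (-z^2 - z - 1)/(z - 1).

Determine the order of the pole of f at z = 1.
Factor the denominator:
  z - 1 = (z - 1)

The numerator P(z) = -z^2 - z - 1 has P(1) = -3 ≠ 0, so no factor of (z - 1) cancels.
Near z = 1 we can therefore write f(z) = g(z)/(z - 1) with g analytic at 1 and g(1) ≠ 0 (g is just the numerator).

Hence z = 1 is a pole of order 1.

Final answer: 1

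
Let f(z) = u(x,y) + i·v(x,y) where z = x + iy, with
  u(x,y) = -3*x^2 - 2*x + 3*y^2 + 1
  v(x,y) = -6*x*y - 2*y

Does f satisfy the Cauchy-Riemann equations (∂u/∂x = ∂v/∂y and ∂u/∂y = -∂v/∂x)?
∂u/∂x = -6*x - 2
∂v/∂y = -6*x - 2
∂u/∂y = 6*y
∂v/∂x = -6*y
∂u/∂x = ∂v/∂y and ∂u/∂y = -∂v/∂x hold identically; f is analytic.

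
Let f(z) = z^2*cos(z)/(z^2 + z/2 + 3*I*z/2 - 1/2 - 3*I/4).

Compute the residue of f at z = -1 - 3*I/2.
Write f(z) = P(z)/Q(z) with P(z) = z^2*cos(z) and Q(z) = z^2 + z/2 + 3*I*z/2 - 1/2 - 3*I/4.
The denominator factors as Q(z) = (z + 1 + 3*I/2)*(z - 1/2), so z = -1 - 3*I/2 is a simple zero of Q and P is analytic there; z = -1 - 3*I/2 is therefore a simple pole and
  Res(f, z₀) = P(z₀)/Q'(z₀).

Q'(z) = 2*z + 1/2 + 3*I/2, so Q'(-1 - 3*I/2) = -3/2 - 3*I/2.
P(-1 - 3*I/2) = (-5/4 + 3*I)*cos(1 + 3*I/2).

Res(f, -1 - 3*I/2) = ((-5/4 + 3*I)*cos(1 + 3*I/2))/(-3/2 - 3*I/2) = (-7/12 - 17*I/12)*cos(1 + 3*I/2)

Final answer: (-7/12 - 17*I/12)*cos(1 + 3*I/2)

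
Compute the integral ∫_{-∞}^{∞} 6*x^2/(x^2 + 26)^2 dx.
Let f(z) = 6*z^2/(z^2 + 26)^2. The denominator has no real zeros and deg Q - deg P = 2 ≥ 2, so the integral of f over the upper semicircle |z| = R tends to 0 as R → ∞. Closing the contour in the upper half-plane,
  ∫_{-∞}^{∞} f(x) dx = 2πi · Σ Res(f, z_k)  over the poles with Im z_k > 0.

Zeros of the denominator: z^2 + 26 = 0 gives z = ±sqrt(26)*I.
Upper half-plane: z = sqrt(26)*I (a pole of order 2).

Write f(z) = g(z)/(z - sqrt(26)*I)^2 with g(z) = 6*z^2/(z + sqrt(26)*I)^2. For a double pole, Res(f, z₀) = g'(z₀):
  g'(z) = 12*sqrt(26)*I*z/(z + sqrt(26)*I)^3
  Res(f, sqrt(26)*I) = g'(sqrt(26)*I) = -3*sqrt(26)*I/52

∫_{-∞}^{∞} f(x) dx = 2πi · (-3*sqrt(26)*I/52) = 3*sqrt(26)*pi/26

Final answer: 3*sqrt(26)*pi/26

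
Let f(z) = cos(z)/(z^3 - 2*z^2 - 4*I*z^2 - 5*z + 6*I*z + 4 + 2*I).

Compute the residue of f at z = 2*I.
Write f(z) = P(z)/Q(z) with P(z) = cos(z) and Q(z) = z^3 - 2*z^2 - 4*I*z^2 - 5*z + 6*I*z + 4 + 2*I.
The denominator factors as Q(z) = (z - 2*I)*(z - I)*(z - 2 - I), so z = 2*I is a simple zero of Q and P is analytic there; z = 2*I is therefore a simple pole and
  Res(f, z₀) = P(z₀)/Q'(z₀).

Q'(z) = 3*z^2 - 4*z - 8*I*z - 5 + 6*I, so Q'(2*I) = -1 - 2*I.
P(2*I) = cosh(2).

Res(f, 2*I) = (cosh(2))/(-1 - 2*I) = (-1/5 + 2*I/5)*cosh(2)

Final answer: (-1/5 + 2*I/5)*cosh(2)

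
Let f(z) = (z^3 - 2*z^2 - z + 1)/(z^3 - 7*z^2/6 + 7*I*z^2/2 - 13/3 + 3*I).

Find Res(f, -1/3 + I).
Write f(z) = P(z)/Q(z) with P(z) = z^3 - 2*z^2 - z + 1 and Q(z) = z^3 - 7*z^2/6 + 7*I*z^2/2 - 13/3 + 3*I.
The denominator factors as Q(z) = (z - 1/2 + 3*I/2)*(z - 1 + 3*I)*(z + 1/3 - I), so z = -1/3 + I is a simple zero of Q and P is analytic there; z = -1/3 + I is therefore a simple pole and
  Res(f, z₀) = P(z₀)/Q'(z₀).

Q'(z) = 3*z^2 - 7*z/3 + 7*I*z, so Q'(-1/3 + I) = -80/9 - 20*I/3.
P(-1/3 + I) = 110/27 - I/3.

Res(f, -1/3 + I) = (110/27 - I/3)/(-80/9 - 20*I/3) = -413/1500 + 61*I/250

Final answer: -413/1500 + 61*I/250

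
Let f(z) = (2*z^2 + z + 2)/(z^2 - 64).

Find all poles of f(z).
The singularities of f are the zeros of the denominator. Factoring,
  z^2 - 64 = (z + 8)*(z - 8)
so the candidates are z = -8, z = 8.

Check the numerator P(z) = 2*z^2 + z + 2 at each one:
  P(-8) = 122 ≠ 0, so z = -8 is a (simple) pole.
  P(8) = 138 ≠ 0, so z = 8 is a (simple) pole.

Poles of f: {-8, 8}

Final answer: {-8, 8}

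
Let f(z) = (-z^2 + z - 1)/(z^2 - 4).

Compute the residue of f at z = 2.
Write f(z) = P(z)/Q(z) with P(z) = -z^2 + z - 1 and Q(z) = z^2 - 4.
The denominator factors as Q(z) = (z - 2)*(z + 2), so z = 2 is a simple zero of Q and P is analytic there; z = 2 is therefore a simple pole and
  Res(f, z₀) = P(z₀)/Q'(z₀).

Q'(z) = 2*z, so Q'(2) = 4.
P(2) = -3.

Res(f, 2) = (-3)/(4) = -3/4

Final answer: -3/4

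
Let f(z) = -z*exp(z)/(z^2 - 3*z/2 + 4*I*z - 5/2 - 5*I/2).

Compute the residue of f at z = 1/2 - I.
Write f(z) = P(z)/Q(z) with P(z) = -z*exp(z) and Q(z) = z^2 - 3*z/2 + 4*I*z - 5/2 - 5*I/2.
The denominator factors as Q(z) = (z - 1 + 3*I)*(z - 1/2 + I), so z = 1/2 - I is a simple zero of Q and P is analytic there; z = 1/2 - I is therefore a simple pole and
  Res(f, z₀) = P(z₀)/Q'(z₀).

Q'(z) = 2*z - 3/2 + 4*I, so Q'(1/2 - I) = -1/2 + 2*I.
P(1/2 - I) = (-1/2 + I)*exp(1/2 - I).

Res(f, 1/2 - I) = ((-1/2 + I)*exp(1/2 - I))/(-1/2 + 2*I) = (9/17 + 2*I/17)*exp(1/2 - I)

Final answer: (9/17 + 2*I/17)*exp(1/2 - I)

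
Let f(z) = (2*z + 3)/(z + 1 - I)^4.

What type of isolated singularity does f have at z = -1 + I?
Write f(z) = g(z)/(z + 1 - I)^4 with g(z) = 2*z + 3.
g is entire and g(-1 + I) = 1 + 2*I ≠ 0, so no factor of (z + 1 - I) cancels: the Laurent expansion of f about z = -1 + I starts at the power -4, i.e. lim_{z→z₀} (z - z₀)^4 f(z) = 1 + 2*I is finite and nonzero.
So z = -1 + I is a pole of order 4.

Final answer: pole of order 4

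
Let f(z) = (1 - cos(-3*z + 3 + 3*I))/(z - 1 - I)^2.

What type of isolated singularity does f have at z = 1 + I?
Let u = z - 1 - I. The argument of cos is -3*z + 3 + 3*I = -3u, so
  f = (1 - cos(-3u))/u^2 = ((-3u)^2/2 - (-3u)^4/24 + ...)/u^2 = 9/2 - (27/8)*u^2 + ...
The Laurent expansion about u = 0 has no negative powers; equivalently lim_{z→1 + I} f(z) = 9/2 exists and is finite.
So the singularity is removable.

Final answer: removable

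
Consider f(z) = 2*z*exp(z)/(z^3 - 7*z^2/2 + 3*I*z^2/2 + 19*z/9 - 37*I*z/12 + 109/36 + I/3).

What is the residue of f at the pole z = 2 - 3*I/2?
Write f(z) = P(z)/Q(z) with P(z) = 2*z*exp(z) and Q(z) = z^3 - 7*z^2/2 + 3*I*z^2/2 + 19*z/9 - 37*I*z/12 + 109/36 + I/3.
The denominator factors as Q(z) = (z - 2 - I/3)*(z + 1/2 + I/3)*(z - 2 + 3*I/2), so z = 2 - 3*I/2 is a simple zero of Q and P is analytic there; z = 2 - 3*I/2 is therefore a simple pole and
  Res(f, z₀) = P(z₀)/Q'(z₀).

Q'(z) = 3*z^2 - 7*z + 3*I*z + 19/9 - 37*I/12, so Q'(2 - 3*I/2) = -77/36 - 55*I/12.
P(2 - 3*I/2) = (4 - 3*I)*exp(2 - 3*I/2).

Res(f, 2 - 3*I/2) = ((4 - 3*I)*exp(2 - 3*I/2))/(-77/36 - 55*I/12) = (306/1507 + 1458*I/1507)*exp(2 - 3*I/2)

Final answer: (306/1507 + 1458*I/1507)*exp(2 - 3*I/2)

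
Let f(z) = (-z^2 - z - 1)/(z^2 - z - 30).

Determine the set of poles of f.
{-5, 6}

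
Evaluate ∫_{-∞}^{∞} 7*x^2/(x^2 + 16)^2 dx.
7*pi/8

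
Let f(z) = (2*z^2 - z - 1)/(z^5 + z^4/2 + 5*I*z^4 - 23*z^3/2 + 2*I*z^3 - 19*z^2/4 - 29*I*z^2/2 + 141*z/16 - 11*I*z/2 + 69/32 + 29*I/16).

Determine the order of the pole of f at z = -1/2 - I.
Factor the denominator:
  z^5 + z^4/2 + 5*I*z^4 - 23*z^3/2 + 2*I*z^3 - 19*z^2/4 - 29*I*z^2/2 + 141*z/16 - 11*I*z/2 + 69/32 + 29*I/16 = (z + 1/2 + I)^4*(z - 3/2 + I)

The numerator P(z) = 2*z^2 - z - 1 has P(-1/2 - I) = -2 + 3*I ≠ 0, so no factor of (z + 1/2 + I) cancels.
Near z = -1/2 - I we can therefore write f(z) = g(z)/(z + 1/2 + I)^4 with g analytic at -1/2 - I and g(-1/2 - I) ≠ 0 (g is the numerator divided by the remaining denominator factors).

Hence z = -1/2 - I is a pole of order 4.

Final answer: 4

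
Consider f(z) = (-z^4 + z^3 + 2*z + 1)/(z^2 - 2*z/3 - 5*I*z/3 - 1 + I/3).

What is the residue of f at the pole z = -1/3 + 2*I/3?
Write f(z) = P(z)/Q(z) with P(z) = -z^4 + z^3 + 2*z + 1 and Q(z) = z^2 - 2*z/3 - 5*I*z/3 - 1 + I/3.
The denominator factors as Q(z) = (z + 1/3 - 2*I/3)*(z - 1 - I), so z = -1/3 + 2*I/3 is a simple zero of Q and P is analytic there; z = -1/3 + 2*I/3 is therefore a simple pole and
  Res(f, z₀) = P(z₀)/Q'(z₀).

Q'(z) = 2*z - 2/3 - 5*I/3, so Q'(-1/3 + 2*I/3) = -4/3 - I/3.
P(-1/3 + 2*I/3) = 67/81 + 26*I/27.

Res(f, -1/3 + 2*I/3) = (67/81 + 26*I/27)/(-4/3 - I/3) = -346/459 - 245*I/459

Final answer: -346/459 - 245*I/459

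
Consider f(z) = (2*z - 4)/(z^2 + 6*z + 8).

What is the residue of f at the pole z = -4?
Write f(z) = P(z)/Q(z) with P(z) = 2*z - 4 and Q(z) = z^2 + 6*z + 8.
The denominator factors as Q(z) = (z + 2)*(z + 4), so z = -4 is a simple zero of Q and P is analytic there; z = -4 is therefore a simple pole and
  Res(f, z₀) = P(z₀)/Q'(z₀).

Q'(z) = 2*z + 6, so Q'(-4) = -2.
P(-4) = -12.

Res(f, -4) = (-12)/(-2) = 6

Final answer: 6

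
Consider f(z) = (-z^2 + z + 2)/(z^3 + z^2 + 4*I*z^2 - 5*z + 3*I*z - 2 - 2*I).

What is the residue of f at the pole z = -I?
-1 - 3*I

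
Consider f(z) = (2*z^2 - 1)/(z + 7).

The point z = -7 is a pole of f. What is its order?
Factor the denominator:
  z + 7 = (z + 7)

The numerator P(z) = 2*z^2 - 1 has P(-7) = 97 ≠ 0, so no factor of (z + 7) cancels.
Near z = -7 we can therefore write f(z) = g(z)/(z + 7) with g analytic at -7 and g(-7) ≠ 0 (g is just the numerator).

Hence z = -7 is a pole of order 1.

Final answer: 1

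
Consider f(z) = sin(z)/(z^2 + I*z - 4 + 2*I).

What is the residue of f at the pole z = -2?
Write f(z) = P(z)/Q(z) with P(z) = sin(z) and Q(z) = z^2 + I*z - 4 + 2*I.
The denominator factors as Q(z) = (z - 2 + I)*(z + 2), so z = -2 is a simple zero of Q and P is analytic there; z = -2 is therefore a simple pole and
  Res(f, z₀) = P(z₀)/Q'(z₀).

Q'(z) = 2*z + I, so Q'(-2) = -4 + I.
P(-2) = -sin(2).

Res(f, -2) = (-sin(2))/(-4 + I) = (4/17 + I/17)*sin(2)

Final answer: (4/17 + I/17)*sin(2)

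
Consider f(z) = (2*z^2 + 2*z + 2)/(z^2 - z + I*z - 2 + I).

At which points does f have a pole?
The singularities of f are the zeros of the denominator. Factoring,
  z^2 - z + I*z - 2 + I = (z - 2 + I)*(z + 1)
so the candidates are z = 2 - I, z = -1.

Check the numerator P(z) = 2*z^2 + 2*z + 2 at each one:
  P(2 - I) = 12 - 10*I ≠ 0, so z = 2 - I is a (simple) pole.
  P(-1) = 2 ≠ 0, so z = -1 is a (simple) pole.

Poles of f: {-1, 2 - I}

Final answer: {-1, 2 - I}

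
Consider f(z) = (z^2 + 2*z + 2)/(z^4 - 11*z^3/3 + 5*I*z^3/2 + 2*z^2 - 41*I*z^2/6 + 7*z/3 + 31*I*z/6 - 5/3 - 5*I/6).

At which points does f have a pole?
The singularities of f are the zeros of the denominator. Factoring,
  z^4 - 11*z^3/3 + 5*I*z^3/2 + 2*z^2 - 41*I*z^2/6 + 7*z/3 + 31*I*z/6 - 5/3 - 5*I/6 = (z - 1)*(z - 2/3 + I/2)*(z + I)*(z - 2 + I)
so the candidates are z = 1, z = 2/3 - I/2, z = -I, z = 2 - I.

Check the numerator P(z) = z^2 + 2*z + 2 at each one:
  P(1) = 5 ≠ 0, so z = 1 is a (simple) pole.
  P(2/3 - I/2) = 127/36 - 5*I/3 ≠ 0, so z = 2/3 - I/2 is a (simple) pole.
  P(-I) = 1 - 2*I ≠ 0, so z = -I is a (simple) pole.
  P(2 - I) = 9 - 6*I ≠ 0, so z = 2 - I is a (simple) pole.

Poles of f: {-I, 2/3 - I/2, 1, 2 - I}

Final answer: {-I, 2/3 - I/2, 1, 2 - I}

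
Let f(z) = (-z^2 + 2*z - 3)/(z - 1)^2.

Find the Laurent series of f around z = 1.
Put w = z - (1), i.e. z = w + 1. The denominator is w^2, so it suffices to rewrite the numerator in powers of w.

P(z) = -z^2 + 2*z - 3
P(w + 1) = -2 - w^2

Dividing each term by w^2:
  f = -2/w^2 - 1

Substituting back w = z - 1:
  f(z) = -2/(z - 1)^2 - 1

The series is finite because the numerator is a polynomial; the negative powers form the principal part.

Final answer: -2/(z - 1)^2 - 1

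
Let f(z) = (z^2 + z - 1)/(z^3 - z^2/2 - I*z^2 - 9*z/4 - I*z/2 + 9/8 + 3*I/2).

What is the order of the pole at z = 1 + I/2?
Factor the denominator:
  z^3 - z^2/2 - I*z^2 - 9*z/4 - I*z/2 + 9/8 + 3*I/2 = (z - 1 - I/2)^2*(z + 3/2)

The numerator P(z) = z^2 + z - 1 has P(1 + I/2) = 3/4 + 3*I/2 ≠ 0, so no factor of (z - 1 - I/2) cancels.
Near z = 1 + I/2 we can therefore write f(z) = g(z)/(z - 1 - I/2)^2 with g analytic at 1 + I/2 and g(1 + I/2) ≠ 0 (g is the numerator divided by the remaining denominator factors).

Hence z = 1 + I/2 is a pole of order 2.

Final answer: 2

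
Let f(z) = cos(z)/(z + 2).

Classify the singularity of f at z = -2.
Write f(z) = g(z)/(z + 2) with g(z) = cos(z).
g is entire and g(-2) = cos(2) ≠ 0, so no factor of (z + 2) cancels: the Laurent expansion of f about z = -2 starts at the power -1, i.e. lim_{z→z₀} (z - z₀) f(z) = cos(2) is finite and nonzero.
So z = -2 is a pole of order 1.

Final answer: pole of order 1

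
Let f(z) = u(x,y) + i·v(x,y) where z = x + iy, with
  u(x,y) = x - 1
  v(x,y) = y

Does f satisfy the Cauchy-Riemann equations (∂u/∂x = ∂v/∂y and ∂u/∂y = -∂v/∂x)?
∂u/∂x = 1
∂v/∂y = 1
∂u/∂y = 0
∂v/∂x = 0
∂u/∂x = ∂v/∂y and ∂u/∂y = -∂v/∂x hold identically; f is analytic.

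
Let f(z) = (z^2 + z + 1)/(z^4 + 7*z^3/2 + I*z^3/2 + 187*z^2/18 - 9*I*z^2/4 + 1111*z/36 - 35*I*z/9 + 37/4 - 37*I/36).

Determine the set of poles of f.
{-3 - I/2, -1/2 - 3*I, -1/3, 1/3 + 3*I}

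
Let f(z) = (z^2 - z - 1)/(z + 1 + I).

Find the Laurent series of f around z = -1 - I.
3*I/(z + 1 + I) - 3 - 2*I + (z + 1 + I)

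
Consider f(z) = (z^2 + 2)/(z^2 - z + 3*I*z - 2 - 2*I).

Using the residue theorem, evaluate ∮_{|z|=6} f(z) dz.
pi*(6 + 2*I)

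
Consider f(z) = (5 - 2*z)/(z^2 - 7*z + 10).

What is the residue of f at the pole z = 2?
Write f(z) = P(z)/Q(z) with P(z) = 5 - 2*z and Q(z) = z^2 - 7*z + 10.
The denominator factors as Q(z) = (z - 2)*(z - 5), so z = 2 is a simple zero of Q and P is analytic there; z = 2 is therefore a simple pole and
  Res(f, z₀) = P(z₀)/Q'(z₀).

Q'(z) = 2*z - 7, so Q'(2) = -3.
P(2) = 1.

Res(f, 2) = (1)/(-3) = -1/3

Final answer: -1/3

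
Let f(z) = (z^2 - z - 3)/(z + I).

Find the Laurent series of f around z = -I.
Put w = z - (-I), i.e. z = w - I. The denominator is w, so it suffices to rewrite the numerator in powers of w.

P(z) = z^2 - z - 3
P(w - I) = -4 + I + (-1 - 2*I)*w + w^2

Dividing each term by w:
  f = (-4 + I)/w - 1 - 2*I + w

Substituting back w = z + I:
  f(z) = (-4 + I)/(z + I) - 1 - 2*I + (z + I)

The series is finite because the numerator is a polynomial; the negative powers form the principal part, and the coefficient of 1/(z + I) gives Res(f, -I) = -4 + I.

Final answer: (-4 + I)/(z + I) - 1 - 2*I + (z + I)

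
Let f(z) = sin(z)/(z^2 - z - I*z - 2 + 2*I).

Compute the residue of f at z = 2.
(3/10 + I/10)*sin(2)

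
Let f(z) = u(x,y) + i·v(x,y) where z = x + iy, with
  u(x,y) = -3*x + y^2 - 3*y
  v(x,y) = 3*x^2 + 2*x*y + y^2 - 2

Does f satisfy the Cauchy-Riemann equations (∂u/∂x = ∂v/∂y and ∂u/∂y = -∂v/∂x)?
∂u/∂x = -3
∂v/∂y = 2*x + 2*y
∂u/∂y = 2*y - 3
∂v/∂x = 6*x + 2*y
∂u/∂x ≠ ∂v/∂y and ∂u/∂y ≠ -∂v/∂x; the Cauchy-Riemann equations are not satisfied, so f is not analytic.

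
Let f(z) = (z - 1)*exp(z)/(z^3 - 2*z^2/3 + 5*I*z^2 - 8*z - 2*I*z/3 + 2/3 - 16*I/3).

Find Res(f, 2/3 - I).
(-51/185 + 27*I/185)*exp(2/3 - I)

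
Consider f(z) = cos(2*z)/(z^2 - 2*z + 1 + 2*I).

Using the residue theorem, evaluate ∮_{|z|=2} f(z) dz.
By the residue theorem, ∮_C f(z) dz = 2πi · (sum of the residues of f at the poles inside |z| = 2).

The denominator factors as (z - I)*(z - 2 + I), so the singularities of f are simple poles at z = I, z = 2 - I.
  |I|² = 1 < 4 = 2², so this pole is inside the contour.
  |2 - I|² = 5 > 4 = 2², so this pole is outside the contour.

With P(z) = cos(2*z) and Q(z) = z^2 - 2*z + 1 + 2*I, each pole is simple, so Res(f, z₀) = P(z₀)/Q'(z₀) with Q'(z) = 2*z - 2.
  Res(f, I) = P(I)/Q'(I) = (cosh(2))/(-2 + 2*I) = (-1/4 - I/4)*cosh(2)

∮_C f(z) dz = 2πi · ((-1/4 - I/4)*cosh(2)) = pi*(1/2 - I/2)*cosh(2)

Final answer: pi*(1/2 - I/2)*cosh(2)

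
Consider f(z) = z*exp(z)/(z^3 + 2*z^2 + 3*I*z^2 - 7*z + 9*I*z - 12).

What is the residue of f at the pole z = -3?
Write f(z) = P(z)/Q(z) with P(z) = z*exp(z) and Q(z) = z^3 + 2*z^2 + 3*I*z^2 - 7*z + 9*I*z - 12.
The denominator factors as Q(z) = (z - 2 + 2*I)*(z + 1 + I)*(z + 3), so z = -3 is a simple zero of Q and P is analytic there; z = -3 is therefore a simple pole and
  Res(f, z₀) = P(z₀)/Q'(z₀).

Q'(z) = 3*z^2 + 4*z + 6*I*z - 7 + 9*I, so Q'(-3) = 8 - 9*I.
P(-3) = -3*exp(-3).

Res(f, -3) = (-3*exp(-3))/(8 - 9*I) = (-24/145 - 27*I/145)*exp(-3)

Final answer: (-24/145 - 27*I/145)*exp(-3)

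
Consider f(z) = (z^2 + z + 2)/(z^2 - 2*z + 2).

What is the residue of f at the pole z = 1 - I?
Write f(z) = P(z)/Q(z) with P(z) = z^2 + z + 2 and Q(z) = z^2 - 2*z + 2.
The denominator factors as Q(z) = (z - 1 + I)*(z - 1 - I), so z = 1 - I is a simple zero of Q and P is analytic there; z = 1 - I is therefore a simple pole and
  Res(f, z₀) = P(z₀)/Q'(z₀).

Q'(z) = 2*z - 2, so Q'(1 - I) = -2*I.
P(1 - I) = 3 - 3*I.

Res(f, 1 - I) = (3 - 3*I)/(-2*I) = 3/2 + 3*I/2

Final answer: 3/2 + 3*I/2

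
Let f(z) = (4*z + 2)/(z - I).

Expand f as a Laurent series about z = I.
Put w = z - (I), i.e. z = w + I. The denominator is w, so it suffices to rewrite the numerator in powers of w.

P(z) = 4*z + 2
P(w + I) = 2 + 4*I + 4*w

Dividing each term by w:
  f = (2 + 4*I)/w + 4

Substituting back w = z - I:
  f(z) = (2 + 4*I)/(z - I) + 4

The series is finite because the numerator is a polynomial; the negative powers form the principal part, and the coefficient of 1/(z - I) gives Res(f, I) = 2 + 4*I.

Final answer: (2 + 4*I)/(z - I) + 4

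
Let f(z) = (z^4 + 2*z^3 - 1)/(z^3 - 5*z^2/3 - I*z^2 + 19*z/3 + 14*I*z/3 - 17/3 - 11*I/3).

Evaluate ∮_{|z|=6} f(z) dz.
By the residue theorem, ∮_C f(z) dz = 2πi · (sum of the residues of f at the poles inside |z| = 6).

The denominator factors as (z - 1 + 2*I)*(z - 1)*(z + 1/3 - 3*I), so the singularities of f are simple poles at z = 1 - 2*I, z = 1, z = -1/3 + 3*I.
  |1 - 2*I|² = 5 < 36 = 6², so this pole is inside the contour.
  |1|² = 1 < 36 = 6², so this pole is inside the contour.
  |-1/3 + 3*I|² = 82/9 < 36 = 6², so this pole is inside the contour.

With P(z) = z^4 + 2*z^3 - 1 and Q(z) = z^3 - 5*z^2/3 - I*z^2 + 19*z/3 + 14*I*z/3 - 17/3 - 11*I/3, each pole is simple, so Res(f, z₀) = P(z₀)/Q'(z₀) with Q'(z) = 3*z^2 - 10*z/3 - 2*I*z + 19/3 + 14*I/3.
  Res(f, 1 - 2*I) = P(1 - 2*I)/Q'(1 - 2*I) = (-30 + 28*I)/(-10 - 8*I/3) = 507/241 - 810*I/241
  Res(f, 1) = P(1)/Q'(1) = (2)/(6 + 8*I/3) = 27/97 - 12*I/97
  Res(f, -1/3 + 3*I) = P(-1/3 + 3*I)/Q'(-1/3 + 3*I) = (7447/81 - 148*I/9)/(-119/9 - 32*I/3) = -758321/210393 + 291140*I/70131

Sum of residues inside C: -11/9 + 2*I/3
∮_C f(z) dz = 2πi · (-11/9 + 2*I/3) = pi*(-4/3 - 22*I/9)

Final answer: pi*(-4/3 - 22*I/9)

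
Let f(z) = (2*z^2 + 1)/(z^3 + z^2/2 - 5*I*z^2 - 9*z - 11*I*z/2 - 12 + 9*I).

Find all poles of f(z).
The singularities of f are the zeros of the denominator. Factoring,
  z^3 + z^2/2 - 5*I*z^2 - 9*z - 11*I*z/2 - 12 + 9*I = (z + 2)*(z - 3*I)*(z - 3/2 - 2*I)
so the candidates are z = -2, z = 3*I, z = 3/2 + 2*I.

Check the numerator P(z) = 2*z^2 + 1 at each one:
  P(-2) = 9 ≠ 0, so z = -2 is a (simple) pole.
  P(3*I) = -17 ≠ 0, so z = 3*I is a (simple) pole.
  P(3/2 + 2*I) = -5/2 + 12*I ≠ 0, so z = 3/2 + 2*I is a (simple) pole.

Poles of f: {-2, 3*I, 3/2 + 2*I}

Final answer: {-2, 3*I, 3/2 + 2*I}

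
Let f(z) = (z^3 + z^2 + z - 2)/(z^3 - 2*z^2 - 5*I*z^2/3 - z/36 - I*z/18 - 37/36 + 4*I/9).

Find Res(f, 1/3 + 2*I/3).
Write f(z) = P(z)/Q(z) with P(z) = z^3 + z^2 + z - 2 and Q(z) = z^3 - 2*z^2 - 5*I*z^2/3 - z/36 - I*z/18 - 37/36 + 4*I/9.
The denominator factors as Q(z) = (z - 1/3 - 2*I/3)*(z - 2 - 3*I/2)*(z + 1/3 + I/2), so z = 1/3 + 2*I/3 is a simple zero of Q and P is analytic there; z = 1/3 + 2*I/3 is therefore a simple pole and
  Res(f, z₀) = P(z₀)/Q'(z₀).

Q'(z) = 3*z^2 - 4*z - 10*I*z/3 - 1/36 - I/18, so Q'(1/3 + 2*I/3) = -5/36 - 5*I/2.
P(1/3 + 2*I/3) = -65/27 + 28*I/27.

Res(f, 1/3 + 2*I/3) = (-65/27 + 28*I/27)/(-5/36 - 5*I/2) = -1756/4875 - 4792*I/4875

Final answer: -1756/4875 - 4792*I/4875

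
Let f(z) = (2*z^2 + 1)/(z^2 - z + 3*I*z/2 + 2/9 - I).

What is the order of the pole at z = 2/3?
Factor the denominator:
  z^2 - z + 3*I*z/2 + 2/9 - I = (z - 2/3)*(z - 1/3 + 3*I/2)

The numerator P(z) = 2*z^2 + 1 has P(2/3) = 17/9 ≠ 0, so no factor of (z - 2/3) cancels.
Near z = 2/3 we can therefore write f(z) = g(z)/(z - 2/3) with g analytic at 2/3 and g(2/3) ≠ 0 (g is the numerator divided by the remaining denominator factors).

Hence z = 2/3 is a pole of order 1.

Final answer: 1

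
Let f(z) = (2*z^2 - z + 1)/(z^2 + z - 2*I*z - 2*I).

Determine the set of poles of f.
The singularities of f are the zeros of the denominator. Factoring,
  z^2 + z - 2*I*z - 2*I = (z + 1)*(z - 2*I)
so the candidates are z = -1, z = 2*I.

Check the numerator P(z) = 2*z^2 - z + 1 at each one:
  P(-1) = 4 ≠ 0, so z = -1 is a (simple) pole.
  P(2*I) = -7 - 2*I ≠ 0, so z = 2*I is a (simple) pole.

Poles of f: {-1, 2*I}

Final answer: {-1, 2*I}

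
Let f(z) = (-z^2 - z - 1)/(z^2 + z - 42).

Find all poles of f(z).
The singularities of f are the zeros of the denominator. Factoring,
  z^2 + z - 42 = (z + 7)*(z - 6)
so the candidates are z = -7, z = 6.

Check the numerator P(z) = -z^2 - z - 1 at each one:
  P(-7) = -43 ≠ 0, so z = -7 is a (simple) pole.
  P(6) = -43 ≠ 0, so z = 6 is a (simple) pole.

Poles of f: {-7, 6}

Final answer: {-7, 6}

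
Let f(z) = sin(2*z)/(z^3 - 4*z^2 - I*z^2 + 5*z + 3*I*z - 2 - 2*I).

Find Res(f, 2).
Write f(z) = P(z)/Q(z) with P(z) = sin(2*z) and Q(z) = z^3 - 4*z^2 - I*z^2 + 5*z + 3*I*z - 2 - 2*I.
The denominator factors as Q(z) = (z - 2)*(z - 1)*(z - 1 - I), so z = 2 is a simple zero of Q and P is analytic there; z = 2 is therefore a simple pole and
  Res(f, z₀) = P(z₀)/Q'(z₀).

Q'(z) = 3*z^2 - 8*z - 2*I*z + 5 + 3*I, so Q'(2) = 1 - I.
P(2) = sin(4).

Res(f, 2) = (sin(4))/(1 - I) = (1/2 + I/2)*sin(4)

Final answer: (1/2 + I/2)*sin(4)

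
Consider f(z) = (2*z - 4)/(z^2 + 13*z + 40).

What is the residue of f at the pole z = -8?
20/3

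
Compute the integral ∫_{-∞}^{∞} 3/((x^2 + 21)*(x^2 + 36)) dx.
pi*(-7 + 2*sqrt(21))/210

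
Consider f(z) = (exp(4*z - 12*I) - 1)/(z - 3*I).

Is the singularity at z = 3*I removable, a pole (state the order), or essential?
Let u = z - 3*I. The exponent is 4*z - 12*I = 4u, so
  f = (e^(4u) - 1)/u = ((4u) + (4u)^2/2 + (4u)^3/6 + ...)/u = 4 + (8)*u + (32/3)*u^2 + ...
The Laurent expansion about u = 0 has no negative powers; equivalently lim_{z→3*I} f(z) = 4 exists and is finite.
So the singularity is removable.

Final answer: removable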